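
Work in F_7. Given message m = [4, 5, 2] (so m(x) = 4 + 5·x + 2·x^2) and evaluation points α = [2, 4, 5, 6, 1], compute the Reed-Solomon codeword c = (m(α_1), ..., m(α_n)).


c = [1, 0, 2, 1, 4]

Message polynomial: m(x) = 4 + 5·x + 2·x^2 (mod 7).
For each evaluation point α_i, compute m(α_i) mod 7:
  α_1 = 2: Horner steps 2 → 2 → 1, so m(2) = 1.
  α_2 = 4: Horner steps 2 → 6 → 0, so m(4) = 0.
  α_3 = 5: Horner steps 2 → 1 → 2, so m(5) = 2.
  α_4 = 6: Horner steps 2 → 3 → 1, so m(6) = 1.
  α_5 = 1: Horner steps 2 → 0 → 4, so m(1) = 4.
Codeword c = [1, 0, 2, 1, 4] ∈ F_7^5.


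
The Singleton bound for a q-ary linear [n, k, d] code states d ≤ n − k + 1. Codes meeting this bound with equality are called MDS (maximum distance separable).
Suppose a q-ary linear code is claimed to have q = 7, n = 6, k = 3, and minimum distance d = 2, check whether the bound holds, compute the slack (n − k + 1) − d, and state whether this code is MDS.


Singleton RHS = n − k + 1 = 4, slack = 2, bound satisfied, not MDS.

Singleton bound: d ≤ n − k + 1.
Here n = 6, k = 3, so n − k + 1 = 4.
Given d = 2, check d ≤ 4: YES.
Slack = (n − k + 1) − d = 2.
The code is NOT MDS (slack = 2 > 0).
Description: the claimed parameters are [6, 3, 2]_7; such a code would be non-MDS.


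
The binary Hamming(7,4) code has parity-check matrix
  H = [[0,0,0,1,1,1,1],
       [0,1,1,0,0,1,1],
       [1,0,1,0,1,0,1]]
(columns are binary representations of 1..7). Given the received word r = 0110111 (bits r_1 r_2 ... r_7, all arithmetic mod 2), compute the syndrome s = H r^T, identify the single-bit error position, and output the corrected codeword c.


s = (1, 0, 1)^T, error position = 5, corrected codeword c = 0110011

Compute s = H r^T mod 2 one row at a time:
  s_1 = 0 + 1 + 1 + 1 = 3 ≡ 1 (mod 2).
  s_2 = 1 + 1 + 1 + 1 = 4 ≡ 0 (mod 2).
  s_3 = 0 + 1 + 1 + 1 = 3 ≡ 1 (mod 2).
s = (1, 0, 1)^T — this equals column 5 of H (binary 101), so error is at position 5.
Correct: flip bit 5 of r = 0110111 to get c = 0110011.


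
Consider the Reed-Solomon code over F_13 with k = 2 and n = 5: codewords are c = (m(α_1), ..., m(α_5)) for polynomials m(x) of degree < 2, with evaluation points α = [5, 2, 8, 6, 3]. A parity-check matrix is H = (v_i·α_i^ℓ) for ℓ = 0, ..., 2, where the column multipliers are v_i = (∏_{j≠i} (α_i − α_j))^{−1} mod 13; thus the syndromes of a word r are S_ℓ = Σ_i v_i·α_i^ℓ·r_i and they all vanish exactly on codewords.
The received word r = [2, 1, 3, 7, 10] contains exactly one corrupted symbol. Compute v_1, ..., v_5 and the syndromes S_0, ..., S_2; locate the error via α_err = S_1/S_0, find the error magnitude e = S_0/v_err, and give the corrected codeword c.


S = (11, 1, 6), error at position 4, error magnitude e = 9, c = [2, 1, 3, 11, 10].

Step 1: column multipliers v_i = (∏_{j≠i}(α_i − α_j))^{−1} mod 13.
  i = 1 (α = 5): (5−2)(5−8)(5−6)(5−3) = 3·(−3)·(−1)·2 = 18 ≡ 5, so v_1 = 5^{−1} = 8 (mod 13).
  i = 2 (α = 2): (2−5)(2−8)(2−6)(2−3) = (−3)·(−6)·(−4)·(−1) = 72 ≡ 7, so v_2 = 7^{−1} = 2 (mod 13).
  i = 3 (α = 8): (8−5)(8−2)(8−6)(8−3) = 3·6·2·5 = 180 ≡ 11, so v_3 = 11^{−1} = 6 (mod 13).
  i = 4 (α = 6): (6−5)(6−2)(6−8)(6−3) = 1·4·(−2)·3 = −24 ≡ 2, so v_4 = 2^{−1} = 7 (mod 13).
  i = 5 (α = 3): (3−5)(3−2)(3−8)(3−6) = (−2)·1·(−5)·(−3) = −30 ≡ 9, so v_5 = 9^{−1} = 3 (mod 13).
  v = [8, 2, 6, 7, 3].
Step 2: syndromes of r = [2, 1, 3, 7, 10] (all sums mod 13).
  S_0 = Σ v_i r_i = 8·2 + 2·1 + 6·3 + 7·7 + 3·10 = 115 ≡ 11.
  S_1 = Σ v_i α_i r_i = 8·5·2 + 2·2·1 + 6·8·3 + 7·6·7 + 3·3·10 = 612 ≡ 1.
  α_i^2 mod 13 = [12, 4, 12, 10, 9].
  S_2 = Σ v_i α_i^2 r_i = 8·12·2 + 2·4·1 + 6·12·3 + 7·10·7 + 3·9·10 = 1176 ≡ 6.
  S = (11, 1, 6) ≠ 0, so r is not a codeword (an error is present).
Step 3: locate the error. For a single error e at position i, S_ℓ = v_i·e·α_i^ℓ, so α_err = S_1/S_0.
  S_0^{−1} = 11^{−1} = 6 (mod 13), so α_err = 1·6 = 6 ≡ 6 = α_4. Error position i = 4.
  Consistency check: S_2/S_1 = 6·1 = 6 ≡ 6 = α_err ✓ (single-error assumption holds).
Step 4: error magnitude e = S_0/v_4 = S_0·∏_{j≠4}(α_4 − α_j) = 11·2 = 22 ≡ 9 (mod 13).
Step 5: correct position 4: c_4 = r_4 − e = 7 − 9 ≡ 11 (mod 13). Hence c = [2, 1, 3, 11, 10].
  Check: interpolating c through the α_i gives m(x) = 9 + 9·x (degree < 2) with m(α_i) = c_i for every i, so c is indeed a codeword.


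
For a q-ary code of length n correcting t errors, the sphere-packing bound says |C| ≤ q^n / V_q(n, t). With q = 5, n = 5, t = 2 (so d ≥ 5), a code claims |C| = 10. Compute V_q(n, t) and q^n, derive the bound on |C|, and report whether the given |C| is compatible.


V_q(n, t) = 181, q^n = 3125, Hamming bound = 17, |C| = 10 ≤ bound (satisfied).

Step 1: Compute V_q(n, t) = Σ_{j=0}^2 C(n, j) (q−1)^j.
  j = 0: C(5,0)·(4)^0 = 1·1 = 1.
  j = 1: C(5,1)·(4)^1 = 5·4 = 20.
  j = 2: C(5,2)·(4)^2 = 10·16 = 160.
  V_q(n, t) = 1 + 20 + 160 = 181.
Step 2: q^n = 5^5 = 3125.
Step 3: Hamming bound ⌊q^n / V_q(n,t)⌋ = ⌊3125/181⌋ = 17.
Step 4: Compare |C| = 10 to 17: satisfied.
The claimed |C| lies below the Hamming bound.


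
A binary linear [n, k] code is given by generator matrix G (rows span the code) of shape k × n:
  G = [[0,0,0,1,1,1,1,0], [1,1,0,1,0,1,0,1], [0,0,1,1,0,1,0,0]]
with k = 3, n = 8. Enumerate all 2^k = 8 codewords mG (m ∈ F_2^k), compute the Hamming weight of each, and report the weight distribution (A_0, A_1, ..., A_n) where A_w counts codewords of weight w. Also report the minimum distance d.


Weight distribution: A_0 = 1, A_3 = 2, A_4 = 2, A_5 = 2, A_8 = 1. Minimum distance d = 3.

Enumerate all 2^3 = 8 messages m ∈ F_2^3.
For each, compute codeword c = mG in F_2^8, then tally its weight.
  m = 000 → c = 00000000, weight = 0.
  m = 100 → c = 00011110, weight = 4.
  m = 010 → c = 11010101, weight = 5.
  m = 110 → c = 11001011, weight = 5.
  m = 001 → c = 00110100, weight = 3.
  m = 101 → c = 00101010, weight = 3.
  m = 011 → c = 11100001, weight = 4.
  m = 111 → c = 11111111, weight = 8.
Tally weights:
  weight 0: 1 codewords.
  weight 3: 2 codewords.
  weight 4: 2 codewords.
  weight 5: 2 codewords.
  weight 8: 1 codewords.
Minimum distance d = smallest w > 0 with A_w > 0 = 3.
Sanity: Σ A_w = 8 = 2^3 = 8 ✓.


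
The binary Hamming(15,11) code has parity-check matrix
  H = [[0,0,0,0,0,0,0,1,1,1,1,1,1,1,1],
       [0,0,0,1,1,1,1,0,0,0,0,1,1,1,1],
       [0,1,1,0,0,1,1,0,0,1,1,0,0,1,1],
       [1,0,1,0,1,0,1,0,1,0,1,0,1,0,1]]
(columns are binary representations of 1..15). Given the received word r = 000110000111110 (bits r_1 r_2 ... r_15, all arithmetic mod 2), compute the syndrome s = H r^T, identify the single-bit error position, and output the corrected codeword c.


s = (1, 1, 1, 1)^T, error position = 15, corrected codeword c = 000110000111111

Compute s = H r^T mod 2 one row at a time:
  s_1 = 0 + 0 + 1 + 1 + 1 + 1 + 1 + 0 = 5 ≡ 1 (mod 2).
  s_2 = 1 + 1 + 0 + 0 + 1 + 1 + 1 + 0 = 5 ≡ 1 (mod 2).
  s_3 = 0 + 0 + 0 + 0 + 1 + 1 + 1 + 0 = 3 ≡ 1 (mod 2).
  s_4 = 0 + 0 + 1 + 0 + 0 + 1 + 1 + 0 = 3 ≡ 1 (mod 2).
s = (1, 1, 1, 1)^T — this equals column 15 of H (binary 1111), so error is at position 15.
Correct: flip bit 15 of r = 000110000111110 to get c = 000110000111111.


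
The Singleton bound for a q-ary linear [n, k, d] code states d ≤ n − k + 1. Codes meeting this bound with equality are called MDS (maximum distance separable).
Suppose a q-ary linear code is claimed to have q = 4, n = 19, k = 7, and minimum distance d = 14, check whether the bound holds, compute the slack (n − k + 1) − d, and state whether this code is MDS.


Singleton RHS = n − k + 1 = 13, slack = -1, bound violated (no such code; not MDS).

Singleton bound: d ≤ n − k + 1.
Here n = 19, k = 7, so n − k + 1 = 13.
Given d = 14, check d ≤ 13: NO.
Slack = (n − k + 1) − d = -1.
The slack is negative: d = 14 exceeds n − k + 1 = 13 by 1, so the Singleton bound is violated and no linear [19, 7, 14]_4 code can exist. In particular it is not MDS (MDS requires d = n − k + 1 exactly).
Description: the claimed parameters are [19, 7, 14]_4; such a code would be impossible (violates the Singleton bound).


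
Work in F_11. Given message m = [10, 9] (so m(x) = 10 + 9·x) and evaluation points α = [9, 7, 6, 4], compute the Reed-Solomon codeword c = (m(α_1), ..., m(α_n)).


c = [3, 7, 9, 2]

Message polynomial: m(x) = 10 + 9·x (mod 11).
For each evaluation point α_i, compute m(α_i) mod 11:
  α_1 = 9: Horner steps 9 → 3, so m(9) = 3.
  α_2 = 7: Horner steps 9 → 7, so m(7) = 7.
  α_3 = 6: Horner steps 9 → 9, so m(6) = 9.
  α_4 = 4: Horner steps 9 → 2, so m(4) = 2.
Codeword c = [3, 7, 9, 2] ∈ F_11^4.


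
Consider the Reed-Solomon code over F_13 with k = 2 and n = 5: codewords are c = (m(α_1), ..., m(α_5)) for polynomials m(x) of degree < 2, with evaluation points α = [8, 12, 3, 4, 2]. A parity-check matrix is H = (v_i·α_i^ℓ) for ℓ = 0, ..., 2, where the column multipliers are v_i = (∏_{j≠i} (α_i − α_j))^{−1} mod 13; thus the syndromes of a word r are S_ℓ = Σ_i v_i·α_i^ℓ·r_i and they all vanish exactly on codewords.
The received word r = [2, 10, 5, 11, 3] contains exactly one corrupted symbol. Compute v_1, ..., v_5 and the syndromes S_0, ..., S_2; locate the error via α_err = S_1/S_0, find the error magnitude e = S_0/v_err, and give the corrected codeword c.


S = (9, 10, 1), error at position 4, error magnitude e = 4, c = [2, 10, 5, 7, 3].

Step 1: column multipliers v_i = (∏_{j≠i}(α_i − α_j))^{−1} mod 13.
  i = 1 (α = 8): (8−12)(8−3)(8−4)(8−2) = (−4)·5·4·6 = −480 ≡ 1, so v_1 = 1^{−1} = 1 (mod 13).
  i = 2 (α = 12): (12−8)(12−3)(12−4)(12−2) = 4·9·8·10 = 2880 ≡ 7, so v_2 = 7^{−1} = 2 (mod 13).
  i = 3 (α = 3): (3−8)(3−12)(3−4)(3−2) = (−5)·(−9)·(−1)·1 = −45 ≡ 7, so v_3 = 7^{−1} = 2 (mod 13).
  i = 4 (α = 4): (4−8)(4−12)(4−3)(4−2) = (−4)·(−8)·1·2 = 64 ≡ 12, so v_4 = 12^{−1} = 12 (mod 13).
  i = 5 (α = 2): (2−8)(2−12)(2−3)(2−4) = (−6)·(−10)·(−1)·(−2) = 120 ≡ 3, so v_5 = 3^{−1} = 9 (mod 13).
  v = [1, 2, 2, 12, 9].
Step 2: syndromes of r = [2, 10, 5, 11, 3] (all sums mod 13).
  S_0 = Σ v_i r_i = 1·2 + 2·10 + 2·5 + 12·11 + 9·3 = 191 ≡ 9.
  S_1 = Σ v_i α_i r_i = 1·8·2 + 2·12·10 + 2·3·5 + 12·4·11 + 9·2·3 = 868 ≡ 10.
  α_i^2 mod 13 = [12, 1, 9, 3, 4].
  S_2 = Σ v_i α_i^2 r_i = 1·12·2 + 2·1·10 + 2·9·5 + 12·3·11 + 9·4·3 = 638 ≡ 1.
  S = (9, 10, 1) ≠ 0, so r is not a codeword (an error is present).
Step 3: locate the error. For a single error e at position i, S_ℓ = v_i·e·α_i^ℓ, so α_err = S_1/S_0.
  S_0^{−1} = 9^{−1} = 3 (mod 13), so α_err = 10·3 = 30 ≡ 4 = α_4. Error position i = 4.
  Consistency check: S_2/S_1 = 1·4 = 4 ≡ 4 = α_err ✓ (single-error assumption holds).
Step 4: error magnitude e = S_0/v_4 = S_0·∏_{j≠4}(α_4 − α_j) = 9·12 = 108 ≡ 4 (mod 13).
Step 5: correct position 4: c_4 = r_4 − e = 11 − 4 ≡ 7 (mod 13). Hence c = [2, 10, 5, 7, 3].
  Check: interpolating c through the α_i gives m(x) = 12 + 2·x (degree < 2) with m(α_i) = c_i for every i, so c is indeed a codeword.


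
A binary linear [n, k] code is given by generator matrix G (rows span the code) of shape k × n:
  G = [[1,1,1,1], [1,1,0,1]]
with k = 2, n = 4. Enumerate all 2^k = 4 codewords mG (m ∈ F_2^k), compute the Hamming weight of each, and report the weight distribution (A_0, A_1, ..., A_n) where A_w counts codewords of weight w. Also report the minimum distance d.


Weight distribution: A_0 = 1, A_1 = 1, A_3 = 1, A_4 = 1. Minimum distance d = 1.

Enumerate all 2^2 = 4 messages m ∈ F_2^2.
For each, compute codeword c = mG in F_2^4, then tally its weight.
  m = 00 → c = 0000, weight = 0.
  m = 10 → c = 1111, weight = 4.
  m = 01 → c = 1101, weight = 3.
  m = 11 → c = 0010, weight = 1.
Tally weights:
  weight 0: 1 codewords.
  weight 1: 1 codewords.
  weight 3: 1 codewords.
  weight 4: 1 codewords.
Minimum distance d = smallest w > 0 with A_w > 0 = 1.
Sanity: Σ A_w = 4 = 2^2 = 4 ✓.


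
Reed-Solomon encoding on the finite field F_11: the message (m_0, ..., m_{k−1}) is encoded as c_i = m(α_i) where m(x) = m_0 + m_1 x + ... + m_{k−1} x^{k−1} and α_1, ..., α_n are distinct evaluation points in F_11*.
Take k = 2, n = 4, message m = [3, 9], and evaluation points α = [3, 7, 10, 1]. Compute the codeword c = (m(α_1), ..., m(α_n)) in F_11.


c = [8, 0, 5, 1]

Message polynomial: m(x) = 3 + 9·x (mod 11).
For each evaluation point α_i, compute m(α_i) mod 11:
  α_1 = 3: Horner steps 9 → 8, so m(3) = 8.
  α_2 = 7: Horner steps 9 → 0, so m(7) = 0.
  α_3 = 10: Horner steps 9 → 5, so m(10) = 5.
  α_4 = 1: Horner steps 9 → 1, so m(1) = 1.
Codeword c = [8, 0, 5, 1] ∈ F_11^4.


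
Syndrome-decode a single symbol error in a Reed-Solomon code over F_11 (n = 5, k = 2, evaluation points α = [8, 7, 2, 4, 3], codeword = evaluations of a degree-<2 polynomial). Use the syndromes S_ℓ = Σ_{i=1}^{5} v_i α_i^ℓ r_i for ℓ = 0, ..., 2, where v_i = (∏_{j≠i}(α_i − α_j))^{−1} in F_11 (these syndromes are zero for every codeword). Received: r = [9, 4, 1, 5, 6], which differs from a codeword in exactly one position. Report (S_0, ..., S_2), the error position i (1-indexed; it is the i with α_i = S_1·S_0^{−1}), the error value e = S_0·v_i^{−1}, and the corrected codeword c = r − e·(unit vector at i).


S = (8, 10, 7), error at position 4, error magnitude e = 5, c = [9, 4, 1, 0, 6].

Step 1: column multipliers v_i = (∏_{j≠i}(α_i − α_j))^{−1} mod 11.
  i = 1 (α = 8): (8−7)(8−2)(8−4)(8−3) = 1·6·4·5 = 120 ≡ 10, so v_1 = 10^{−1} = 10 (mod 11).
  i = 2 (α = 7): (7−8)(7−2)(7−4)(7−3) = (−1)·5·3·4 = −60 ≡ 6, so v_2 = 6^{−1} = 2 (mod 11).
  i = 3 (α = 2): (2−8)(2−7)(2−4)(2−3) = (−6)·(−5)·(−2)·(−1) = 60 ≡ 5, so v_3 = 5^{−1} = 9 (mod 11).
  i = 4 (α = 4): (4−8)(4−7)(4−2)(4−3) = (−4)·(−3)·2·1 = 24 ≡ 2, so v_4 = 2^{−1} = 6 (mod 11).
  i = 5 (α = 3): (3−8)(3−7)(3−2)(3−4) = (−5)·(−4)·1·(−1) = −20 ≡ 2, so v_5 = 2^{−1} = 6 (mod 11).
  v = [10, 2, 9, 6, 6].
Step 2: syndromes of r = [9, 4, 1, 5, 6] (all sums mod 11).
  S_0 = Σ v_i r_i = 10·9 + 2·4 + 9·1 + 6·5 + 6·6 = 173 ≡ 8.
  S_1 = Σ v_i α_i r_i = 10·8·9 + 2·7·4 + 9·2·1 + 6·4·5 + 6·3·6 = 1022 ≡ 10.
  α_i^2 mod 11 = [9, 5, 4, 5, 9].
  S_2 = Σ v_i α_i^2 r_i = 10·9·9 + 2·5·4 + 9·4·1 + 6·5·5 + 6·9·6 = 1360 ≡ 7.
  S = (8, 10, 7) ≠ 0, so r is not a codeword (an error is present).
Step 3: locate the error. For a single error e at position i, S_ℓ = v_i·e·α_i^ℓ, so α_err = S_1/S_0.
  S_0^{−1} = 8^{−1} = 7 (mod 11), so α_err = 10·7 = 70 ≡ 4 = α_4. Error position i = 4.
  Consistency check: S_2/S_1 = 7·10 = 70 ≡ 4 = α_err ✓ (single-error assumption holds).
Step 4: error magnitude e = S_0/v_4 = S_0·∏_{j≠4}(α_4 − α_j) = 8·2 = 16 ≡ 5 (mod 11).
Step 5: correct position 4: c_4 = r_4 − e = 5 − 5 ≡ 0 (mod 11). Hence c = [9, 4, 1, 0, 6].
  Check: interpolating c through the α_i gives m(x) = 2 + 5·x (degree < 2) with m(α_i) = c_i for every i, so c is indeed a codeword.


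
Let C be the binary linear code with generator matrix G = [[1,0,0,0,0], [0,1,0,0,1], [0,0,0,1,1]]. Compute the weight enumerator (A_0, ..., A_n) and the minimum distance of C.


Weight distribution: A_0 = 1, A_1 = 1, A_2 = 3, A_3 = 3. Minimum distance d = 1.

Enumerate all 2^3 = 8 messages m ∈ F_2^3.
For each, compute codeword c = mG in F_2^5, then tally its weight.
  m = 000 → c = 00000, weight = 0.
  m = 100 → c = 10000, weight = 1.
  m = 010 → c = 01001, weight = 2.
  m = 110 → c = 11001, weight = 3.
  m = 001 → c = 00011, weight = 2.
  m = 101 → c = 10011, weight = 3.
  m = 011 → c = 01010, weight = 2.
  m = 111 → c = 11010, weight = 3.
Tally weights:
  weight 0: 1 codewords.
  weight 1: 1 codewords.
  weight 2: 3 codewords.
  weight 3: 3 codewords.
Minimum distance d = smallest w > 0 with A_w > 0 = 1.
Sanity: Σ A_w = 8 = 2^3 = 8 ✓.


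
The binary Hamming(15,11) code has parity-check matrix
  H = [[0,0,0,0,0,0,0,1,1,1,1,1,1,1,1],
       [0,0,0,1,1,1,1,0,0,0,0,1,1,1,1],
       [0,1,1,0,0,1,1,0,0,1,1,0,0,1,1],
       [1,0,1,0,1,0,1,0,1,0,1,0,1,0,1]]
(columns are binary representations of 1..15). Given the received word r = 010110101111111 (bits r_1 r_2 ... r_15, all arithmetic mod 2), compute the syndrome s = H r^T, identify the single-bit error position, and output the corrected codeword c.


s = (1, 1, 0, 0)^T, error position = 12, corrected codeword c = 010110101110111

Compute s = H r^T mod 2 one row at a time:
  s_1 = 0 + 1 + 1 + 1 + 1 + 1 + 1 + 1 = 7 ≡ 1 (mod 2).
  s_2 = 1 + 1 + 0 + 1 + 1 + 1 + 1 + 1 = 7 ≡ 1 (mod 2).
  s_3 = 1 + 0 + 0 + 1 + 1 + 1 + 1 + 1 = 6 ≡ 0 (mod 2).
  s_4 = 0 + 0 + 1 + 1 + 1 + 1 + 1 + 1 = 6 ≡ 0 (mod 2).
s = (1, 1, 0, 0)^T — this equals column 12 of H (binary 1100), so error is at position 12.
Correct: flip bit 12 of r = 010110101111111 to get c = 010110101110111.


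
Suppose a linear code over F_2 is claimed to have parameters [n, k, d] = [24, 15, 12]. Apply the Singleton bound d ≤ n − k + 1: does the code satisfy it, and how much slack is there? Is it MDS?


Singleton RHS = n − k + 1 = 10, slack = -2, bound violated (no such code; not MDS).

Singleton bound: d ≤ n − k + 1.
Here n = 24, k = 15, so n − k + 1 = 10.
Given d = 12, check d ≤ 10: NO.
Slack = (n − k + 1) − d = -2.
The slack is negative: d = 12 exceeds n − k + 1 = 10 by 2, so the Singleton bound is violated and no linear [24, 15, 12]_2 code can exist. In particular it is not MDS (MDS requires d = n − k + 1 exactly).
Description: the claimed parameters are [24, 15, 12]_2; such a code would be impossible (violates the Singleton bound).


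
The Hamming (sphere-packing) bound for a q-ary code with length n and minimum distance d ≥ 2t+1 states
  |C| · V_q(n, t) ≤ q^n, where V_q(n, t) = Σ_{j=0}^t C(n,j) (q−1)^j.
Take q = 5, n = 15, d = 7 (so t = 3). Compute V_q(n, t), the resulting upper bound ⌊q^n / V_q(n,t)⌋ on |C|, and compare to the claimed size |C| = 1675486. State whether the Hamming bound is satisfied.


V_q(n, t) = 30861, q^n = 30517578125, Hamming bound = 988871, |C| = 1675486 > bound (violated).

Step 1: Compute V_q(n, t) = Σ_{j=0}^3 C(n, j) (q−1)^j.
  j = 0: C(15,0)·(4)^0 = 1·1 = 1.
  j = 1: C(15,1)·(4)^1 = 15·4 = 60.
  j = 2: C(15,2)·(4)^2 = 105·16 = 1680.
  j = 3: C(15,3)·(4)^3 = 455·64 = 29120.
  V_q(n, t) = 1 + 60 + 1680 + 29120 = 30861.
Step 2: q^n = 5^15 = 30517578125.
Step 3: Hamming bound ⌊q^n / V_q(n,t)⌋ = ⌊30517578125/30861⌋ = 988871.
Step 4: Compare |C| = 1675486 to 988871: violated.
The claimed |C| lies above the Hamming bound, so no 5-ary code of length 15 with d ≥ 7 can have 1675486 codewords.


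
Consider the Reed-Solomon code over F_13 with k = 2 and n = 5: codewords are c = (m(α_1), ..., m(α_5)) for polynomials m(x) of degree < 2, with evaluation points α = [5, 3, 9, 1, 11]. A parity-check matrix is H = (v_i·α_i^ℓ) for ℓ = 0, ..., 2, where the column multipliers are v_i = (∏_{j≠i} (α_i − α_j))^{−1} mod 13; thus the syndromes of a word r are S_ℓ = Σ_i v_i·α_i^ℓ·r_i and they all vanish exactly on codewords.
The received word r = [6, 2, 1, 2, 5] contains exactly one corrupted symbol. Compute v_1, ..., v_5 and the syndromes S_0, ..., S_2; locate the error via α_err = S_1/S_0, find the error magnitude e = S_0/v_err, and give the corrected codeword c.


S = (10, 10, 10), error at position 4, error magnitude e = 4, c = [6, 2, 1, 11, 5].

Step 1: column multipliers v_i = (∏_{j≠i}(α_i − α_j))^{−1} mod 13.
  i = 1 (α = 5): (5−3)(5−9)(5−1)(5−11) = 2·(−4)·4·(−6) = 192 ≡ 10, so v_1 = 10^{−1} = 4 (mod 13).
  i = 2 (α = 3): (3−5)(3−9)(3−1)(3−11) = (−2)·(−6)·2·(−8) = −192 ≡ 3, so v_2 = 3^{−1} = 9 (mod 13).
  i = 3 (α = 9): (9−5)(9−3)(9−1)(9−11) = 4·6·8·(−2) = −384 ≡ 6, so v_3 = 6^{−1} = 11 (mod 13).
  i = 4 (α = 1): (1−5)(1−3)(1−9)(1−11) = (−4)·(−2)·(−8)·(−10) = 640 ≡ 3, so v_4 = 3^{−1} = 9 (mod 13).
  i = 5 (α = 11): (11−5)(11−3)(11−9)(11−1) = 6·8·2·10 = 960 ≡ 11, so v_5 = 11^{−1} = 6 (mod 13).
  v = [4, 9, 11, 9, 6].
Step 2: syndromes of r = [6, 2, 1, 2, 5] (all sums mod 13).
  S_0 = Σ v_i r_i = 4·6 + 9·2 + 11·1 + 9·2 + 6·5 = 101 ≡ 10.
  S_1 = Σ v_i α_i r_i = 4·5·6 + 9·3·2 + 11·9·1 + 9·1·2 + 6·11·5 = 621 ≡ 10.
  α_i^2 mod 13 = [12, 9, 3, 1, 4].
  S_2 = Σ v_i α_i^2 r_i = 4·12·6 + 9·9·2 + 11·3·1 + 9·1·2 + 6·4·5 = 621 ≡ 10.
  S = (10, 10, 10) ≠ 0, so r is not a codeword (an error is present).
Step 3: locate the error. For a single error e at position i, S_ℓ = v_i·e·α_i^ℓ, so α_err = S_1/S_0.
  S_0^{−1} = 10^{−1} = 4 (mod 13), so α_err = 10·4 = 40 ≡ 1 = α_4. Error position i = 4.
  Consistency check: S_2/S_1 = 10·4 = 40 ≡ 1 = α_err ✓ (single-error assumption holds).
Step 4: error magnitude e = S_0/v_4 = S_0·∏_{j≠4}(α_4 − α_j) = 10·3 = 30 ≡ 4 (mod 13).
Step 5: correct position 4: c_4 = r_4 − e = 2 − 4 ≡ 11 (mod 13). Hence c = [6, 2, 1, 11, 5].
  Check: interpolating c through the α_i gives m(x) = 9 + 2·x (degree < 2) with m(α_i) = c_i for every i, so c is indeed a codeword.


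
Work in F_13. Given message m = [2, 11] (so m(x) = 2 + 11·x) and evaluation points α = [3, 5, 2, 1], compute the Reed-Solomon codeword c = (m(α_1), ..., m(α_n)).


c = [9, 5, 11, 0]

Message polynomial: m(x) = 2 + 11·x (mod 13).
For each evaluation point α_i, compute m(α_i) mod 13:
  α_1 = 3: Horner steps 11 → 9, so m(3) = 9.
  α_2 = 5: Horner steps 11 → 5, so m(5) = 5.
  α_3 = 2: Horner steps 11 → 11, so m(2) = 11.
  α_4 = 1: Horner steps 11 → 0, so m(1) = 0.
Codeword c = [9, 5, 11, 0] ∈ F_13^4.


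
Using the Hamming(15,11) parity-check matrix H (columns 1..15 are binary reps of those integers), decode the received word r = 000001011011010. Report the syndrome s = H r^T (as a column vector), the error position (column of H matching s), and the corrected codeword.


s = (1, 1, 1, 0)^T, error position = 14, corrected codeword c = 000001011011000

Compute s = H r^T mod 2 one row at a time:
  s_1 = 1 + 1 + 0 + 1 + 1 + 0 + 1 + 0 = 5 ≡ 1 (mod 2).
  s_2 = 0 + 0 + 1 + 0 + 1 + 0 + 1 + 0 = 3 ≡ 1 (mod 2).
  s_3 = 0 + 0 + 1 + 0 + 0 + 1 + 1 + 0 = 3 ≡ 1 (mod 2).
  s_4 = 0 + 0 + 0 + 0 + 1 + 1 + 0 + 0 = 2 ≡ 0 (mod 2).
s = (1, 1, 1, 0)^T — this equals column 14 of H (binary 1110), so error is at position 14.
Correct: flip bit 14 of r = 000001011011010 to get c = 000001011011000.


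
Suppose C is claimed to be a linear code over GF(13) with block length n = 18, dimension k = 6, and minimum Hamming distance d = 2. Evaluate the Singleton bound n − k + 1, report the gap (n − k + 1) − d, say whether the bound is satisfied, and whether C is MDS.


Singleton RHS = n − k + 1 = 13, slack = 11, bound satisfied, not MDS.

Singleton bound: d ≤ n − k + 1.
Here n = 18, k = 6, so n − k + 1 = 13.
Given d = 2, check d ≤ 13: YES.
Slack = (n − k + 1) − d = 11.
The code is NOT MDS (slack = 11 > 0).
Description: the claimed parameters are [18, 6, 2]_13; such a code would be non-MDS.


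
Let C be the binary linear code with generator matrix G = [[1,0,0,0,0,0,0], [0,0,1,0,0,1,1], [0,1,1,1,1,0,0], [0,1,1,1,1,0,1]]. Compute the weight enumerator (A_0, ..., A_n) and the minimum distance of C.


Weight distribution: A_0 = 1, A_1 = 2, A_2 = 2, A_3 = 2, A_4 = 3, A_5 = 4, A_6 = 2. Minimum distance d = 1.

Enumerate all 2^4 = 16 messages m ∈ F_2^4.
For each, compute codeword c = mG in F_2^7, then tally its weight.
  m = 0000 → c = 0000000, weight = 0.
  m = 1000 → c = 1000000, weight = 1.
  m = 0100 → c = 0010011, weight = 3.
  m = 1100 → c = 1010011, weight = 4.
  m = 0010 → c = 0111100, weight = 4.
  m = 1010 → c = 1111100, weight = 5.
  m = 0110 → c = 0101111, weight = 5.
  m = 1110 → c = 1101111, weight = 6.
  m = 0001 → c = 0111101, weight = 5.
  m = 1001 → c = 1111101, weight = 6.
  m = 0101 → c = 0101110, weight = 4.
  m = 1101 → c = 1101110, weight = 5.
  m = 0011 → c = 0000001, weight = 1.
  m = 1011 → c = 1000001, weight = 2.
  m = 0111 → c = 0010010, weight = 2.
  m = 1111 → c = 1010010, weight = 3.
Tally weights:
  weight 0: 1 codewords.
  weight 1: 2 codewords.
  weight 2: 2 codewords.
  weight 3: 2 codewords.
  weight 4: 3 codewords.
  weight 5: 4 codewords.
  weight 6: 2 codewords.
Minimum distance d = smallest w > 0 with A_w > 0 = 1.
Sanity: Σ A_w = 16 = 2^4 = 16 ✓.


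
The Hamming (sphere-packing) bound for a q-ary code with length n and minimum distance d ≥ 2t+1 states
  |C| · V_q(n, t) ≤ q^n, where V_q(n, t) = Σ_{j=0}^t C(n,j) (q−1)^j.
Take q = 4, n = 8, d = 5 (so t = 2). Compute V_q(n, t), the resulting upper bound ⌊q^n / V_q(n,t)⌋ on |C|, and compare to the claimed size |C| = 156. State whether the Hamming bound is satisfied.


V_q(n, t) = 277, q^n = 65536, Hamming bound = 236, |C| = 156 ≤ bound (satisfied).

Step 1: Compute V_q(n, t) = Σ_{j=0}^2 C(n, j) (q−1)^j.
  j = 0: C(8,0)·(3)^0 = 1·1 = 1.
  j = 1: C(8,1)·(3)^1 = 8·3 = 24.
  j = 2: C(8,2)·(3)^2 = 28·9 = 252.
  V_q(n, t) = 1 + 24 + 252 = 277.
Step 2: q^n = 4^8 = 65536.
Step 3: Hamming bound ⌊q^n / V_q(n,t)⌋ = ⌊65536/277⌋ = 236.
Step 4: Compare |C| = 156 to 236: satisfied.
The claimed |C| lies below the Hamming bound.


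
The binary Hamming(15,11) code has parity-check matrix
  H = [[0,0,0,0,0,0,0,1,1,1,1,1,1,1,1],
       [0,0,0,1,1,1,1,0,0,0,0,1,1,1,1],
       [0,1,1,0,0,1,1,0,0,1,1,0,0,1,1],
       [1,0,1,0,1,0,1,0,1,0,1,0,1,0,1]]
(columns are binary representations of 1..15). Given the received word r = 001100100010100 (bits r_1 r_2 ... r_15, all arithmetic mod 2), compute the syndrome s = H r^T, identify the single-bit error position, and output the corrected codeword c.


s = (0, 1, 1, 0)^T, error position = 6, corrected codeword c = 001101100010100

Compute s = H r^T mod 2 one row at a time:
  s_1 = 0 + 0 + 0 + 1 + 0 + 1 + 0 + 0 = 2 ≡ 0 (mod 2).
  s_2 = 1 + 0 + 0 + 1 + 0 + 1 + 0 + 0 = 3 ≡ 1 (mod 2).
  s_3 = 0 + 1 + 0 + 1 + 0 + 1 + 0 + 0 = 3 ≡ 1 (mod 2).
  s_4 = 0 + 1 + 0 + 1 + 0 + 1 + 1 + 0 = 4 ≡ 0 (mod 2).
s = (0, 1, 1, 0)^T — this equals column 6 of H (binary 0110), so error is at position 6.
Correct: flip bit 6 of r = 001100100010100 to get c = 001101100010100.


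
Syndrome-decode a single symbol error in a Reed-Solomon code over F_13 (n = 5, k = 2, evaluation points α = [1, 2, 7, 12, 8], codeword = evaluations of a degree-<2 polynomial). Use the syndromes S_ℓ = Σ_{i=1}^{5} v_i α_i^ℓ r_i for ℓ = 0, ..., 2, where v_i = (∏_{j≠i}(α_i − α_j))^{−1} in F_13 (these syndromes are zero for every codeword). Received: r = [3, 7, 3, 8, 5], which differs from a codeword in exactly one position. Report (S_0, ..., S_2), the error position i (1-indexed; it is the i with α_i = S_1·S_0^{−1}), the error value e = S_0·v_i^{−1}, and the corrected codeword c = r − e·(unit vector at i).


S = (4, 2, 1), error at position 3, error magnitude e = 2, c = [3, 7, 1, 8, 5].

Step 1: column multipliers v_i = (∏_{j≠i}(α_i − α_j))^{−1} mod 13.
  i = 1 (α = 1): (1−2)(1−7)(1−12)(1−8) = (−1)·(−6)·(−11)·(−7) = 462 ≡ 7, so v_1 = 7^{−1} = 2 (mod 13).
  i = 2 (α = 2): (2−1)(2−7)(2−12)(2−8) = 1·(−5)·(−10)·(−6) = −300 ≡ 12, so v_2 = 12^{−1} = 12 (mod 13).
  i = 3 (α = 7): (7−1)(7−2)(7−12)(7−8) = 6·5·(−5)·(−1) = 150 ≡ 7, so v_3 = 7^{−1} = 2 (mod 13).
  i = 4 (α = 12): (12−1)(12−2)(12−7)(12−8) = 11·10·5·4 = 2200 ≡ 3, so v_4 = 3^{−1} = 9 (mod 13).
  i = 5 (α = 8): (8−1)(8−2)(8−7)(8−12) = 7·6·1·(−4) = −168 ≡ 1, so v_5 = 1^{−1} = 1 (mod 13).
  v = [2, 12, 2, 9, 1].
Step 2: syndromes of r = [3, 7, 3, 8, 5] (all sums mod 13).
  S_0 = Σ v_i r_i = 2·3 + 12·7 + 2·3 + 9·8 + 1·5 = 173 ≡ 4.
  S_1 = Σ v_i α_i r_i = 2·1·3 + 12·2·7 + 2·7·3 + 9·12·8 + 1·8·5 = 1120 ≡ 2.
  α_i^2 mod 13 = [1, 4, 10, 1, 12].
  S_2 = Σ v_i α_i^2 r_i = 2·1·3 + 12·4·7 + 2·10·3 + 9·1·8 + 1·12·5 = 534 ≡ 1.
  S = (4, 2, 1) ≠ 0, so r is not a codeword (an error is present).
Step 3: locate the error. For a single error e at position i, S_ℓ = v_i·e·α_i^ℓ, so α_err = S_1/S_0.
  S_0^{−1} = 4^{−1} = 10 (mod 13), so α_err = 2·10 = 20 ≡ 7 = α_3. Error position i = 3.
  Consistency check: S_2/S_1 = 1·7 = 7 ≡ 7 = α_err ✓ (single-error assumption holds).
Step 4: error magnitude e = S_0/v_3 = S_0·∏_{j≠3}(α_3 − α_j) = 4·7 = 28 ≡ 2 (mod 13).
Step 5: correct position 3: c_3 = r_3 − e = 3 − 2 ≡ 1 (mod 13). Hence c = [3, 7, 1, 8, 5].
  Check: interpolating c through the α_i gives m(x) = 12 + 4·x (degree < 2) with m(α_i) = c_i for every i, so c is indeed a codeword.


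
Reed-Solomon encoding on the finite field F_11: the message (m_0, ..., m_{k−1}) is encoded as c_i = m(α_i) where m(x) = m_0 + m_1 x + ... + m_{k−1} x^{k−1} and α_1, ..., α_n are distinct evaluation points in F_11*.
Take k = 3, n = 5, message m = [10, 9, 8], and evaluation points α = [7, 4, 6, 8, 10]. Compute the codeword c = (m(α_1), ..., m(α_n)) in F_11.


c = [3, 9, 0, 0, 9]

Message polynomial: m(x) = 10 + 9·x + 8·x^2 (mod 11).
For each evaluation point α_i, compute m(α_i) mod 11:
  α_1 = 7: Horner steps 8 → 10 → 3, so m(7) = 3.
  α_2 = 4: Horner steps 8 → 8 → 9, so m(4) = 9.
  α_3 = 6: Horner steps 8 → 2 → 0, so m(6) = 0.
  α_4 = 8: Horner steps 8 → 7 → 0, so m(8) = 0.
  α_5 = 10: Horner steps 8 → 1 → 9, so m(10) = 9.
Codeword c = [3, 9, 0, 0, 9] ∈ F_11^5.


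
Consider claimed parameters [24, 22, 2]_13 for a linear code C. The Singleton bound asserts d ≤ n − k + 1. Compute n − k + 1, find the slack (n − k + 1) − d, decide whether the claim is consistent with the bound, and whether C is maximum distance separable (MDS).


Singleton RHS = n − k + 1 = 3, slack = 1, bound satisfied, not MDS.

Singleton bound: d ≤ n − k + 1.
Here n = 24, k = 22, so n − k + 1 = 3.
Given d = 2, check d ≤ 3: YES.
Slack = (n − k + 1) − d = 1.
The code is NOT MDS (slack = 1 > 0).
Description: the claimed parameters are [24, 22, 2]_13; such a code would be non-MDS.


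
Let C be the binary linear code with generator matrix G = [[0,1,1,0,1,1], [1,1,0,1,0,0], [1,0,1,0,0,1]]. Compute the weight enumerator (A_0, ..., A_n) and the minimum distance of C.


Weight distribution: A_0 = 1, A_2 = 1, A_3 = 3, A_4 = 2, A_5 = 1. Minimum distance d = 2.

Enumerate all 2^3 = 8 messages m ∈ F_2^3.
For each, compute codeword c = mG in F_2^6, then tally its weight.
  m = 000 → c = 000000, weight = 0.
  m = 100 → c = 011011, weight = 4.
  m = 010 → c = 110100, weight = 3.
  m = 110 → c = 101111, weight = 5.
  m = 001 → c = 101001, weight = 3.
  m = 101 → c = 110010, weight = 3.
  m = 011 → c = 011101, weight = 4.
  m = 111 → c = 000110, weight = 2.
Tally weights:
  weight 0: 1 codewords.
  weight 2: 1 codewords.
  weight 3: 3 codewords.
  weight 4: 2 codewords.
  weight 5: 1 codewords.
Minimum distance d = smallest w > 0 with A_w > 0 = 2.
Sanity: Σ A_w = 8 = 2^3 = 8 ✓.


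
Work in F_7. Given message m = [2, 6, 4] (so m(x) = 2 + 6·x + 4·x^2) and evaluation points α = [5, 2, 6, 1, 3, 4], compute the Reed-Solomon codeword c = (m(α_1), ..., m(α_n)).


c = [6, 2, 0, 5, 0, 6]

Message polynomial: m(x) = 2 + 6·x + 4·x^2 (mod 7).
For each evaluation point α_i, compute m(α_i) mod 7:
  α_1 = 5: Horner steps 4 → 5 → 6, so m(5) = 6.
  α_2 = 2: Horner steps 4 → 0 → 2, so m(2) = 2.
  α_3 = 6: Horner steps 4 → 2 → 0, so m(6) = 0.
  α_4 = 1: Horner steps 4 → 3 → 5, so m(1) = 5.
  α_5 = 3: Horner steps 4 → 4 → 0, so m(3) = 0.
  α_6 = 4: Horner steps 4 → 1 → 6, so m(4) = 6.
Codeword c = [6, 2, 0, 5, 0, 6] ∈ F_7^6.


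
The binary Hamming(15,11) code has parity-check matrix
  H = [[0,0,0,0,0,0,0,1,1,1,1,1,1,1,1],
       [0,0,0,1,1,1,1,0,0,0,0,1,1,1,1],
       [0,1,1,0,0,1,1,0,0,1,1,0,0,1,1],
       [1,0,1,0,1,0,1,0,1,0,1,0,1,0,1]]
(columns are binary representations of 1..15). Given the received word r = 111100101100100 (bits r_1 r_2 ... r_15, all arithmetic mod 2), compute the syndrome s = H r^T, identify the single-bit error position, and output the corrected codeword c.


s = (1, 1, 0, 1)^T, error position = 13, corrected codeword c = 111100101100000

Compute s = H r^T mod 2 one row at a time:
  s_1 = 0 + 1 + 1 + 0 + 0 + 1 + 0 + 0 = 3 ≡ 1 (mod 2).
  s_2 = 1 + 0 + 0 + 1 + 0 + 1 + 0 + 0 = 3 ≡ 1 (mod 2).
  s_3 = 1 + 1 + 0 + 1 + 1 + 0 + 0 + 0 = 4 ≡ 0 (mod 2).
  s_4 = 1 + 1 + 0 + 1 + 1 + 0 + 1 + 0 = 5 ≡ 1 (mod 2).
s = (1, 1, 0, 1)^T — this equals column 13 of H (binary 1101), so error is at position 13.
Correct: flip bit 13 of r = 111100101100100 to get c = 111100101100000.


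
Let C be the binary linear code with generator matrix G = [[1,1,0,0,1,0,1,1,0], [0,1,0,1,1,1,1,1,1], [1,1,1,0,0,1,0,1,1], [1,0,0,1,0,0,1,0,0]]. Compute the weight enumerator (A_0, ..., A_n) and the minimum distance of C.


Weight distribution: A_0 = 1, A_2 = 1, A_3 = 2, A_4 = 3, A_5 = 4, A_6 = 3, A_7 = 2. Minimum distance d = 2.

Enumerate all 2^4 = 16 messages m ∈ F_2^4.
For each, compute codeword c = mG in F_2^9, then tally its weight.
  m = 0000 → c = 000000000, weight = 0.
  m = 1000 → c = 110010110, weight = 5.
  m = 0100 → c = 010111111, weight = 7.
  m = 1100 → c = 100101001, weight = 4.
  m = 0010 → c = 111001011, weight = 6.
  m = 1010 → c = 001011101, weight = 5.
  m = 0110 → c = 101110100, weight = 5.
  m = 1110 → c = 011100010, weight = 4.
  m = 0001 → c = 100100100, weight = 3.
  m = 1001 → c = 010110010, weight = 4.
  m = 0101 → c = 110011011, weight = 6.
  m = 1101 → c = 000001101, weight = 3.
  m = 0011 → c = 011101111, weight = 7.
  m = 1011 → c = 101111001, weight = 6.
  m = 0111 → c = 001010000, weight = 2.
  m = 1111 → c = 111000110, weight = 5.
Tally weights:
  weight 0: 1 codewords.
  weight 2: 1 codewords.
  weight 3: 2 codewords.
  weight 4: 3 codewords.
  weight 5: 4 codewords.
  weight 6: 3 codewords.
  weight 7: 2 codewords.
Minimum distance d = smallest w > 0 with A_w > 0 = 2.
Sanity: Σ A_w = 16 = 2^4 = 16 ✓.


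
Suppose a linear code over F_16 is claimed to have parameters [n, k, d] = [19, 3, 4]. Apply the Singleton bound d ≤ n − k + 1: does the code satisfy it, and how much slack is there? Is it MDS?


Singleton RHS = n − k + 1 = 17, slack = 13, bound satisfied, not MDS.

Singleton bound: d ≤ n − k + 1.
Here n = 19, k = 3, so n − k + 1 = 17.
Given d = 4, check d ≤ 17: YES.
Slack = (n − k + 1) − d = 13.
The code is NOT MDS (slack = 13 > 0).
Description: the claimed parameters are [19, 3, 4]_16; such a code would be non-MDS.


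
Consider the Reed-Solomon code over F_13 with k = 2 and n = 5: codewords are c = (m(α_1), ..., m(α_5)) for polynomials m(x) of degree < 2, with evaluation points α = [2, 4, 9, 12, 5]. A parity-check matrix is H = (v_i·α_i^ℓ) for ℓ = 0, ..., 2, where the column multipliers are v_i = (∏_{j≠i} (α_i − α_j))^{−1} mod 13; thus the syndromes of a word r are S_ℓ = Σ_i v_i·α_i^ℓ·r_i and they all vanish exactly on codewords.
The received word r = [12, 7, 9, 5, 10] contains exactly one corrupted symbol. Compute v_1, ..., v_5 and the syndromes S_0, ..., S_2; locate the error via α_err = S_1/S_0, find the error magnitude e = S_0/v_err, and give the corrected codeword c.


S = (6, 12, 11), error at position 1, error magnitude e = 11, c = [1, 7, 9, 5, 10].

Step 1: column multipliers v_i = (∏_{j≠i}(α_i − α_j))^{−1} mod 13.
  i = 1 (α = 2): (2−4)(2−9)(2−12)(2−5) = (−2)·(−7)·(−10)·(−3) = 420 ≡ 4, so v_1 = 4^{−1} = 10 (mod 13).
  i = 2 (α = 4): (4−2)(4−9)(4−12)(4−5) = 2·(−5)·(−8)·(−1) = −80 ≡ 11, so v_2 = 11^{−1} = 6 (mod 13).
  i = 3 (α = 9): (9−2)(9−4)(9−12)(9−5) = 7·5·(−3)·4 = −420 ≡ 9, so v_3 = 9^{−1} = 3 (mod 13).
  i = 4 (α = 12): (12−2)(12−4)(12−9)(12−5) = 10·8·3·7 = 1680 ≡ 3, so v_4 = 3^{−1} = 9 (mod 13).
  i = 5 (α = 5): (5−2)(5−4)(5−9)(5−12) = 3·1·(−4)·(−7) = 84 ≡ 6, so v_5 = 6^{−1} = 11 (mod 13).
  v = [10, 6, 3, 9, 11].
Step 2: syndromes of r = [12, 7, 9, 5, 10] (all sums mod 13).
  S_0 = Σ v_i r_i = 10·12 + 6·7 + 3·9 + 9·5 + 11·10 = 344 ≡ 6.
  S_1 = Σ v_i α_i r_i = 10·2·12 + 6·4·7 + 3·9·9 + 9·12·5 + 11·5·10 = 1741 ≡ 12.
  α_i^2 mod 13 = [4, 3, 3, 1, 12].
  S_2 = Σ v_i α_i^2 r_i = 10·4·12 + 6·3·7 + 3·3·9 + 9·1·5 + 11·12·10 = 2052 ≡ 11.
  S = (6, 12, 11) ≠ 0, so r is not a codeword (an error is present).
Step 3: locate the error. For a single error e at position i, S_ℓ = v_i·e·α_i^ℓ, so α_err = S_1/S_0.
  S_0^{−1} = 6^{−1} = 11 (mod 13), so α_err = 12·11 = 132 ≡ 2 = α_1. Error position i = 1.
  Consistency check: S_2/S_1 = 11·12 = 132 ≡ 2 = α_err ✓ (single-error assumption holds).
Step 4: error magnitude e = S_0/v_1 = S_0·∏_{j≠1}(α_1 − α_j) = 6·4 = 24 ≡ 11 (mod 13).
Step 5: correct position 1: c_1 = r_1 − e = 12 − 11 ≡ 1 (mod 13). Hence c = [1, 7, 9, 5, 10].
  Check: interpolating c through the α_i gives m(x) = 8 + 3·x (degree < 2) with m(α_i) = c_i for every i, so c is indeed a codeword.


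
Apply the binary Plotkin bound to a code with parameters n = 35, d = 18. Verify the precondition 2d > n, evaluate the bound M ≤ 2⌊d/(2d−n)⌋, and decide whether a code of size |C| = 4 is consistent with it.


Plotkin bound M ≤ 36; given |C| = 4 ≤ bound (satisfied).

Check applicability: 2d = 36, n = 35.
2d − n = 1 > 0, so Plotkin applies.
Compute d/(2d−n) = 18/1 ≈ 18.0000.
⌊d/(2d−n)⌋ = 18.
Plotkin bound: M ≤ 2·18 = 36.
Given |C| = 4, check: satisfied.
This |C| is below the Plotkin bound.


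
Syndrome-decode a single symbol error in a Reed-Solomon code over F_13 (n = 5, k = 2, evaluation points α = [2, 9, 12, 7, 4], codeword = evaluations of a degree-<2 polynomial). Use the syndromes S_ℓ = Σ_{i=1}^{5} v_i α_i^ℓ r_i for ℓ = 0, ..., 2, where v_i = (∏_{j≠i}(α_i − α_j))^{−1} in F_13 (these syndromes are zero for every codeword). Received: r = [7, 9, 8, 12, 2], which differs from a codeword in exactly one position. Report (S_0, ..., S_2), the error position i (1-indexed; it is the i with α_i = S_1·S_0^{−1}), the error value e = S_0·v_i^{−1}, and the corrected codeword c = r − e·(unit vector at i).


S = (9, 11, 12), error at position 4, error magnitude e = 11, c = [7, 9, 8, 1, 2].

Step 1: column multipliers v_i = (∏_{j≠i}(α_i − α_j))^{−1} mod 13.
  i = 1 (α = 2): (2−9)(2−12)(2−7)(2−4) = (−7)·(−10)·(−5)·(−2) = 700 ≡ 11, so v_1 = 11^{−1} = 6 (mod 13).
  i = 2 (α = 9): (9−2)(9−12)(9−7)(9−4) = 7·(−3)·2·5 = −210 ≡ 11, so v_2 = 11^{−1} = 6 (mod 13).
  i = 3 (α = 12): (12−2)(12−9)(12−7)(12−4) = 10·3·5·8 = 1200 ≡ 4, so v_3 = 4^{−1} = 10 (mod 13).
  i = 4 (α = 7): (7−2)(7−9)(7−12)(7−4) = 5·(−2)·(−5)·3 = 150 ≡ 7, so v_4 = 7^{−1} = 2 (mod 13).
  i = 5 (α = 4): (4−2)(4−9)(4−12)(4−7) = 2·(−5)·(−8)·(−3) = −240 ≡ 7, so v_5 = 7^{−1} = 2 (mod 13).
  v = [6, 6, 10, 2, 2].
Step 2: syndromes of r = [7, 9, 8, 12, 2] (all sums mod 13).
  S_0 = Σ v_i r_i = 6·7 + 6·9 + 10·8 + 2·12 + 2·2 = 204 ≡ 9.
  S_1 = Σ v_i α_i r_i = 6·2·7 + 6·9·9 + 10·12·8 + 2·7·12 + 2·4·2 = 1714 ≡ 11.
  α_i^2 mod 13 = [4, 3, 1, 10, 3].
  S_2 = Σ v_i α_i^2 r_i = 6·4·7 + 6·3·9 + 10·1·8 + 2·10·12 + 2·3·2 = 662 ≡ 12.
  S = (9, 11, 12) ≠ 0, so r is not a codeword (an error is present).
Step 3: locate the error. For a single error e at position i, S_ℓ = v_i·e·α_i^ℓ, so α_err = S_1/S_0.
  S_0^{−1} = 9^{−1} = 3 (mod 13), so α_err = 11·3 = 33 ≡ 7 = α_4. Error position i = 4.
  Consistency check: S_2/S_1 = 12·6 = 72 ≡ 7 = α_err ✓ (single-error assumption holds).
Step 4: error magnitude e = S_0/v_4 = S_0·∏_{j≠4}(α_4 − α_j) = 9·7 = 63 ≡ 11 (mod 13).
Step 5: correct position 4: c_4 = r_4 − e = 12 − 11 ≡ 1 (mod 13). Hence c = [7, 9, 8, 1, 2].
  Check: interpolating c through the α_i gives m(x) = 12 + 4·x (degree < 2) with m(α_i) = c_i for every i, so c is indeed a codeword.
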